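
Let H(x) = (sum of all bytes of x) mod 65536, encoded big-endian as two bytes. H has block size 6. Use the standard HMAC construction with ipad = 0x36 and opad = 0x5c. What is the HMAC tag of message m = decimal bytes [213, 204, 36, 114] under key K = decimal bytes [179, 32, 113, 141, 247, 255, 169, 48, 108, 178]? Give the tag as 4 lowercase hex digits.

Key decimal bytes [179, 32, 113, 141, 247, 255, 169, 48, 108, 178] = b3 20 71 8d f7 ff a9 30 6c b2 is 10 bytes > B = 6, so hash it first: H(key) = 05 be, then zero-pad to 6 bytes: K' = 05 be 00 00 00 00.
K' ⊕ ipad = 33 88 36 36 36 36.  K' ⊕ opad = 59 e2 5c 5c 5c 5c.
Inner input = (K'⊕ipad) ∥ m = 33 88 36 36 36 36 ∥ d5 cc 24 72.
Inner hash: sum = 51+136+54+54+54+54+213+204+36+114 = 970 → 03 ca.
Outer input = (K'⊕opad) ∥ inner = 59 e2 5c 5c 5c 5c ∥ 03 ca.
Outer hash (tag): sum = 89+226+92+92+92+92+3+202 = 888 → 03 78.

0378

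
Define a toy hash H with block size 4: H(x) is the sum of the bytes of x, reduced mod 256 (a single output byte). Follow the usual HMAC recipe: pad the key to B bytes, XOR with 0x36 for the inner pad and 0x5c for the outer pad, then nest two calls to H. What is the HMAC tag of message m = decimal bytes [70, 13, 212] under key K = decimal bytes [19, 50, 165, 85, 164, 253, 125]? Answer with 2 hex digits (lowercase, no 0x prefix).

49

Key decimal bytes [19, 50, 165, 85, 164, 253, 125] = 13 32 a5 55 a4 fd 7d is 7 bytes > B = 4, so hash it first: H(key) = 5d, then zero-pad to 4 bytes: K' = 5d 00 00 00.
K' ⊕ ipad = 6b 36 36 36.  K' ⊕ opad = 01 5c 5c 5c.
Inner input = (K'⊕ipad) ∥ m = 6b 36 36 36 ∥ 46 0d d4.
Inner hash: sum = 107+54+54+54+70+13+212 = 564; mod 256 = 52 → 34.
Outer input = (K'⊕opad) ∥ inner = 01 5c 5c 5c ∥ 34.
Outer hash (tag): sum = 1+92+92+92+52 = 329; mod 256 = 73 → 49.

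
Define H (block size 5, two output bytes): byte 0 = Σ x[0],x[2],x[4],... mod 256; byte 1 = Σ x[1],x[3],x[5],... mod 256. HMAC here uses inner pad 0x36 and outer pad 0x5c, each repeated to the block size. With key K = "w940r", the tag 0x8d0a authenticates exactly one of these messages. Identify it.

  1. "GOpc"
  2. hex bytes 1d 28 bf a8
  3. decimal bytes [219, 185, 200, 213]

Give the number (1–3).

Key "w940r" = 77 39 34 30 72 is exactly B = 5 bytes: K' = 77 39 34 30 72.
K' ⊕ ipad = 41 0f 02 06 44; K' ⊕ opad = 2b 65 68 6c 2e.
m1: inner = H(41 0f 02 06 44 47 4f 70 63) = 39 cc; tag = H(2b 65 68 6c 2e 39 cc) = 8d0a ← matches
m2: inner = H(41 0f 02 06 44 1d 28 bf a8) = 57 f1; tag = H(2b 65 68 6c 2e 57 f1) = b228
m3: inner = H(41 0f 02 06 44 db b9 c8 d5) = 15 b8; tag = H(2b 65 68 6c 2e 15 b8) = 79e6

1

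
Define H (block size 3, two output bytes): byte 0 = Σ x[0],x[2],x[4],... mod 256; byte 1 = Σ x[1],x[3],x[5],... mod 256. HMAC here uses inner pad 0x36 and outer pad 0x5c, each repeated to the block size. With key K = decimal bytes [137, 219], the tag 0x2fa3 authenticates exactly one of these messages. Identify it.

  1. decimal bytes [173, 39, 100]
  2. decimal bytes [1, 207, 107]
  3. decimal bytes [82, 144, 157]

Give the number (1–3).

1

Key decimal bytes [137, 219] = 89 db is 2 bytes ≤ B = 3; zero-pad to 3 bytes: K' = 89 db 00.
K' ⊕ ipad = bf ed 36; K' ⊕ opad = d5 87 5c.
m1: inner = H(bf ed 36 ad 27 64) = 1c fe; tag = H(d5 87 5c 1c fe) = 2fa3 ← matches
m2: inner = H(bf ed 36 01 cf 6b) = c4 59; tag = H(d5 87 5c c4 59) = 8a4b
m3: inner = H(bf ed 36 52 90 9d) = 85 dc; tag = H(d5 87 5c 85 dc) = 0d0c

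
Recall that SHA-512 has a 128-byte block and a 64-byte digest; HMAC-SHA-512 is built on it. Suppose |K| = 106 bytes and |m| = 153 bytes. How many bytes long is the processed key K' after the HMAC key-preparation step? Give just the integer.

Key is 106 ≤ 128 bytes, zero-padded: |K'| = 128.

128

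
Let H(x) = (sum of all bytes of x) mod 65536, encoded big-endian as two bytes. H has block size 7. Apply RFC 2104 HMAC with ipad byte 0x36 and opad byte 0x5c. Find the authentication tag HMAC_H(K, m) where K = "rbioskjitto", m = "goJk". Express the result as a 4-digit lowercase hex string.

035c

Key "rbioskjitto" = 72 62 69 6f 73 6b 6a 69 74 74 6f is 11 bytes > B = 7, so hash it first: H(key) = 04 b4, then zero-pad to 7 bytes: K' = 04 b4 00 00 00 00 00.
K' ⊕ ipad = 32 82 36 36 36 36 36.  K' ⊕ opad = 58 e8 5c 5c 5c 5c 5c.
Inner input = (K'⊕ipad) ∥ m = 32 82 36 36 36 36 36 ∥ 67 6f 4a 6b.
Inner hash: sum = 50+130+54+54+54+54+54+103+111+74+107 = 845 → 03 4d.
Outer input = (K'⊕opad) ∥ inner = 58 e8 5c 5c 5c 5c 5c ∥ 03 4d.
Outer hash (tag): sum = 88+232+92+92+92+92+92+3+77 = 860 → 03 5c.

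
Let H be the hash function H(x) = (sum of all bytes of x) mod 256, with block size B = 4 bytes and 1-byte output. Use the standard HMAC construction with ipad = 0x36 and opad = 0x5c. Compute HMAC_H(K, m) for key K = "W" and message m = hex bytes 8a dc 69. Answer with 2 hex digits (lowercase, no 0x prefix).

Key "W" = 57 is 1 byte ≤ B = 4; zero-pad to 4 bytes: K' = 57 00 00 00.
K' ⊕ ipad = 61 36 36 36.  K' ⊕ opad = 0b 5c 5c 5c.
Inner input = (K'⊕ipad) ∥ m = 61 36 36 36 ∥ 8a dc 69.
Inner hash: sum = 97+54+54+54+138+220+105 = 722; mod 256 = 210 → d2.
Outer input = (K'⊕opad) ∥ inner = 0b 5c 5c 5c ∥ d2.
Outer hash (tag): sum = 11+92+92+92+210 = 497; mod 256 = 241 → f1.

f1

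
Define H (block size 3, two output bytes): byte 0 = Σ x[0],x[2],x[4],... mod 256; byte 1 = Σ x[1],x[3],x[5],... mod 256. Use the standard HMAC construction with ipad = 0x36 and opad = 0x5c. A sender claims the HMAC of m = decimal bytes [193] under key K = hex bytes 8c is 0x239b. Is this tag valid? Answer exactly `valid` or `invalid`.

invalid

Key hex bytes 8c is 1 byte ≤ B = 3; zero-pad to 3 bytes: K' = 8c 00 00.
K' ⊕ ipad = ba 36 36; K' ⊕ opad = d0 5c 5c.
Inner hash: even-index sum = 240 mod 256 = 240; odd-index sum = 247 mod 256 = 247 → f0 f7.
Outer hash (recomputed tag): even-index sum = 547 mod 256 = 35; odd-index sum = 332 mod 256 = 76 → 23 4c.
Recomputed tag = 234c; claimed = 239b → mismatch.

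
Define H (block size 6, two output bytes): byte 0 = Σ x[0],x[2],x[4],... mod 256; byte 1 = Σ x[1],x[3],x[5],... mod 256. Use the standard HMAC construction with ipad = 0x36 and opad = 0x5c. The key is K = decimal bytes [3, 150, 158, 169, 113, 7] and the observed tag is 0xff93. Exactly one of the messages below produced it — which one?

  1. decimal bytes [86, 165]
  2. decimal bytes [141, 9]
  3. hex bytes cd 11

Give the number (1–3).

2

Key decimal bytes [3, 150, 158, 169, 113, 7] = 03 96 9e a9 71 07 is exactly B = 6 bytes: K' = 03 96 9e a9 71 07.
K' ⊕ ipad = 35 a0 a8 9f 47 31; K' ⊕ opad = 5f ca c2 f5 2d 5b.
m1: inner = H(35 a0 a8 9f 47 31 56 a5) = 7a 15; tag = H(5f ca c2 f5 2d 5b 7a 15) = c82f
m2: inner = H(35 a0 a8 9f 47 31 8d 09) = b1 79; tag = H(5f ca c2 f5 2d 5b b1 79) = ff93 ← matches
m3: inner = H(35 a0 a8 9f 47 31 cd 11) = f1 81; tag = H(5f ca c2 f5 2d 5b f1 81) = 3f9b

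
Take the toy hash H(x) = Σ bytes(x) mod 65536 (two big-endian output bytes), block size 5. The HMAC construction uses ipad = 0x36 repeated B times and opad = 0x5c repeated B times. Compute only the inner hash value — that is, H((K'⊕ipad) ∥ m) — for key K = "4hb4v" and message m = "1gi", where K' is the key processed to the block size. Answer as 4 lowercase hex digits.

Key "4hb4v" = 34 68 62 34 76 is exactly B = 5 bytes: K' = 34 68 62 34 76.
K' ⊕ ipad = 02 5e 54 02 40.
Inner input = 02 5e 54 02 40 ∥ 31 67 69.
Inner hash: sum = 2+94+84+2+64+49+103+105 = 503 → 01 f7.

01f7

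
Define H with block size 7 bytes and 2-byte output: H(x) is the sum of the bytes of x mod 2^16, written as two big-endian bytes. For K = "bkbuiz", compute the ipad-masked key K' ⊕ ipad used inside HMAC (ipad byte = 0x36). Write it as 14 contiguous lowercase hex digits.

545d54435f4c36

Key "bkbuiz" = 62 6b 62 75 69 7a is 6 bytes ≤ B = 7; zero-pad to 7 bytes: K' = 62 6b 62 75 69 7a 00.
XOR each byte with 0x36: 62⊕36=54, 6b⊕36=5d, 62⊕36=54, 75⊕36=43, 69⊕36=5f, 7a⊕36=4c, 00⊕36=36.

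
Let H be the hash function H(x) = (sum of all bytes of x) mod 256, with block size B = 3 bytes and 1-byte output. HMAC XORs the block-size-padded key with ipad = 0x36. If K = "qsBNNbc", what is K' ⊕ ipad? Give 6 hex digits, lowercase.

Key "qsBNNbc" = 71 73 42 4e 4e 62 63 is 7 bytes > B = 3, so hash it first: H(key) = 87, then zero-pad to 3 bytes: K' = 87 00 00.
XOR each byte with 0x36: 87⊕36=b1, 00⊕36=36, 00⊕36=36.

b13636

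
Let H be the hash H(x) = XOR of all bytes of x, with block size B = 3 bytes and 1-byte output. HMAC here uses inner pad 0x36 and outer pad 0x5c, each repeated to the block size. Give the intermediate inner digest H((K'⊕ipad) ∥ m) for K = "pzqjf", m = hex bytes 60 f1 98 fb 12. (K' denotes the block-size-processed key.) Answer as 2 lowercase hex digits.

a1

Key "pzqjf" = 70 7a 71 6a 66 is 5 bytes > B = 3, so hash it first: H(key) = 77, then zero-pad to 3 bytes: K' = 77 00 00.
K' ⊕ ipad = 41 36 36.
Inner input = 41 36 36 ∥ 60 f1 98 fb 12.
Inner hash: XOR 41⊕36⊕36⊕60⊕f1⊕98⊕fb⊕12 = a1.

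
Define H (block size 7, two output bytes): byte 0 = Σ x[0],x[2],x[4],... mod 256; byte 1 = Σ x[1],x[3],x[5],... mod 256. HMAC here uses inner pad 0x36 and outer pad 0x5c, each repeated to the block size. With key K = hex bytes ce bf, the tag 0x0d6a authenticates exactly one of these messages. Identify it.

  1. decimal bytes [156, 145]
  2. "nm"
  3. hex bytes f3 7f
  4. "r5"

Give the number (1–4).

Key hex bytes ce bf is 2 bytes ≤ B = 7; zero-pad to 7 bytes: K' = ce bf 00 00 00 00 00.
K' ⊕ ipad = f8 89 36 36 36 36 36; K' ⊕ opad = 92 e3 5c 5c 5c 5c 5c.
m1: inner = H(f8 89 36 36 36 36 36 9c 91) = 2b 91; tag = H(92 e3 5c 5c 5c 5c 5c 2b 91) = 37c6
m2: inner = H(f8 89 36 36 36 36 36 6e 6d) = 07 63; tag = H(92 e3 5c 5c 5c 5c 5c 07 63) = 09a2
m3: inner = H(f8 89 36 36 36 36 36 f3 7f) = 19 e8; tag = H(92 e3 5c 5c 5c 5c 5c 19 e8) = 8eb4
m4: inner = H(f8 89 36 36 36 36 36 72 35) = cf 67; tag = H(92 e3 5c 5c 5c 5c 5c cf 67) = 0d6a ← matches

4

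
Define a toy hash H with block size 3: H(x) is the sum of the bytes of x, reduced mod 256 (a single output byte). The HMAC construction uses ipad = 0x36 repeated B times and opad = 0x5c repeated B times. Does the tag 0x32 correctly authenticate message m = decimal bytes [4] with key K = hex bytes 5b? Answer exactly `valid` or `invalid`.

Key hex bytes 5b is 1 byte ≤ B = 3; zero-pad to 3 bytes: K' = 5b 00 00.
K' ⊕ ipad = 6d 36 36; K' ⊕ opad = 07 5c 5c.
Inner hash: sum = 109+54+54+4 = 221 → dd.
Outer hash (recomputed tag): sum = 7+92+92+221 = 412; mod 256 = 156 → 9c.
Recomputed tag = 9c; claimed = 32 → mismatch.

invalid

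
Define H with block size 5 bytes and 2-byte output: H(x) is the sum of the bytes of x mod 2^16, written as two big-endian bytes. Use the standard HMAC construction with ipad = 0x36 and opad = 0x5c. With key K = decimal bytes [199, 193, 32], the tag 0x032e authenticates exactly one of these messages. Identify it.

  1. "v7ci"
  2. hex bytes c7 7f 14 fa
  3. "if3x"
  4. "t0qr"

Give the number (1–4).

Key decimal bytes [199, 193, 32] = c7 c1 20 is 3 bytes ≤ B = 5; zero-pad to 5 bytes: K' = c7 c1 20 00 00.
K' ⊕ ipad = f1 f7 16 36 36; K' ⊕ opad = 9b 9d 7c 5c 5c.
m1: inner = H(f1 f7 16 36 36 76 37 63 69) = 03 e3; tag = H(9b 9d 7c 5c 5c 03 e3) = 0352
m2: inner = H(f1 f7 16 36 36 c7 7f 14 fa) = 04 be; tag = H(9b 9d 7c 5c 5c 04 be) = 032e ← matches
m3: inner = H(f1 f7 16 36 36 69 66 33 78) = 03 e4; tag = H(9b 9d 7c 5c 5c 03 e4) = 0353
m4: inner = H(f1 f7 16 36 36 74 30 71 72) = 03 f1; tag = H(9b 9d 7c 5c 5c 03 f1) = 0360

2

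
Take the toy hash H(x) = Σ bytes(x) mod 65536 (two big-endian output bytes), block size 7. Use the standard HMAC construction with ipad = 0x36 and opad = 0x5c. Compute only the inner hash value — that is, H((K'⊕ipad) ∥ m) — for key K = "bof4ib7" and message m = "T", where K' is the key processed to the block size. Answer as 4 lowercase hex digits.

Key "bof4ib7" = 62 6f 66 34 69 62 37 is exactly B = 7 bytes: K' = 62 6f 66 34 69 62 37.
K' ⊕ ipad = 54 59 50 02 5f 54 01.
Inner input = 54 59 50 02 5f 54 01 ∥ 54.
Inner hash: sum = 84+89+80+2+95+84+1+84 = 519 → 02 07.

0207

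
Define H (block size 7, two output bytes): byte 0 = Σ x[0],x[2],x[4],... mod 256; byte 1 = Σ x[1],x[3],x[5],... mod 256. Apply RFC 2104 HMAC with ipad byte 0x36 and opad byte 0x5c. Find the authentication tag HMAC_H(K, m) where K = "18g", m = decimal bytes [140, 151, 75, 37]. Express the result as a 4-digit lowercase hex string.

Key "18g" = 31 38 67 is 3 bytes ≤ B = 7; zero-pad to 7 bytes: K' = 31 38 67 00 00 00 00.
K' ⊕ ipad = 07 0e 51 36 36 36 36.  K' ⊕ opad = 6d 64 3b 5c 5c 5c 5c.
Inner input = (K'⊕ipad) ∥ m = 07 0e 51 36 36 36 36 ∥ 8c 97 4b 25.
Inner hash: even-index sum = 384 mod 256 = 128; odd-index sum = 337 mod 256 = 81 → 80 51.
Outer input = (K'⊕opad) ∥ inner = 6d 64 3b 5c 5c 5c 5c ∥ 80 51.
Outer hash (tag): even-index sum = 433 mod 256 = 177; odd-index sum = 412 mod 256 = 156 → b1 9c.

b19c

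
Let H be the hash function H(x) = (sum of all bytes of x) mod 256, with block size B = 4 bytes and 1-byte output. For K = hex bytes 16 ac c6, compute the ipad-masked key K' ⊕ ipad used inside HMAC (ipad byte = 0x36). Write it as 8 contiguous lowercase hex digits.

209af036

Key hex bytes 16 ac c6 is 3 bytes ≤ B = 4; zero-pad to 4 bytes: K' = 16 ac c6 00.
XOR each byte with 0x36: 16⊕36=20, ac⊕36=9a, c6⊕36=f0, 00⊕36=36.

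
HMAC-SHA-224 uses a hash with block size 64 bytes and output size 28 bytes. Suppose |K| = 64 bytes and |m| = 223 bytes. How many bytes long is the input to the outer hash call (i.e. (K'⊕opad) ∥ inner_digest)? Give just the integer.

92

Key is 64 ≤ 64 bytes, zero-padded: |K'| = 64.
Outer input = (K'⊕opad) ∥ H(inner) → 64 + 28 = 92 bytes.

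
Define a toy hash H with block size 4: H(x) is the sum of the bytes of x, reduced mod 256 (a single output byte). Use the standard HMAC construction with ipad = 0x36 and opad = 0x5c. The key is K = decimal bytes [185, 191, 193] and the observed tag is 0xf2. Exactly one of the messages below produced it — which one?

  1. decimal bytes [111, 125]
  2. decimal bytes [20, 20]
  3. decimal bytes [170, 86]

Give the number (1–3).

1

Key decimal bytes [185, 191, 193] = b9 bf c1 is 3 bytes ≤ B = 4; zero-pad to 4 bytes: K' = b9 bf c1 00.
K' ⊕ ipad = 8f 89 f7 36; K' ⊕ opad = e5 e3 9d 5c.
m1: inner = H(8f 89 f7 36 6f 7d) = 31; tag = H(e5 e3 9d 5c 31) = f2 ← matches
m2: inner = H(8f 89 f7 36 14 14) = 6d; tag = H(e5 e3 9d 5c 6d) = 2e
m3: inner = H(8f 89 f7 36 aa 56) = 45; tag = H(e5 e3 9d 5c 45) = 06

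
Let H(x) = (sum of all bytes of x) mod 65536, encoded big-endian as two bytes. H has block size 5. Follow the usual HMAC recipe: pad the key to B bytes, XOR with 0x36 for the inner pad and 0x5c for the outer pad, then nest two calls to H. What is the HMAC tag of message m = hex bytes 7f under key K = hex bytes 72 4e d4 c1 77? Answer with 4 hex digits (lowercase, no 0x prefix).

Key hex bytes 72 4e d4 c1 77 is exactly B = 5 bytes: K' = 72 4e d4 c1 77.
K' ⊕ ipad = 44 78 e2 f7 41.  K' ⊕ opad = 2e 12 88 9d 2b.
Inner input = (K'⊕ipad) ∥ m = 44 78 e2 f7 41 ∥ 7f.
Inner hash: sum = 68+120+226+247+65+127 = 853 → 03 55.
Outer input = (K'⊕opad) ∥ inner = 2e 12 88 9d 2b ∥ 03 55.
Outer hash (tag): sum = 46+18+136+157+43+3+85 = 488 → 01 e8.

01e8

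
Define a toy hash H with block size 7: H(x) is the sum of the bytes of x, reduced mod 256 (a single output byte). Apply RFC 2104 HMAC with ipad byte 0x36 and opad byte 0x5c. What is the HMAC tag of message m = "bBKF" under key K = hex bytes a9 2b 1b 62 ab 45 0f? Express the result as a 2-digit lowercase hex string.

Key hex bytes a9 2b 1b 62 ab 45 0f is exactly B = 7 bytes: K' = a9 2b 1b 62 ab 45 0f.
K' ⊕ ipad = 9f 1d 2d 54 9d 73 39.  K' ⊕ opad = f5 77 47 3e f7 19 53.
Inner input = (K'⊕ipad) ∥ m = 9f 1d 2d 54 9d 73 39 ∥ 62 42 4b 46.
Inner hash: sum = 159+29+45+84+157+115+57+98+66+75+70 = 955; mod 256 = 187 → bb.
Outer input = (K'⊕opad) ∥ inner = f5 77 47 3e f7 19 53 ∥ bb.
Outer hash (tag): sum = 245+119+71+62+247+25+83+187 = 1039; mod 256 = 15 → 0f.

0f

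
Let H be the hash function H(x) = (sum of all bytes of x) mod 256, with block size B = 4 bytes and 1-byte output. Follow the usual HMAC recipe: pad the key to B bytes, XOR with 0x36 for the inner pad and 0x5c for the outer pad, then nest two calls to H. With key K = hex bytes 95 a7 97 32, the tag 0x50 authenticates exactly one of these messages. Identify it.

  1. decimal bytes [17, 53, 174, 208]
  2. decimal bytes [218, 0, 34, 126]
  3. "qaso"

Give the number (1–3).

Key hex bytes 95 a7 97 32 is exactly B = 4 bytes: K' = 95 a7 97 32.
K' ⊕ ipad = a3 91 a1 04; K' ⊕ opad = c9 fb cb 6e.
m1: inner = H(a3 91 a1 04 11 35 ae d0) = 9d; tag = H(c9 fb cb 6e 9d) = 9a
m2: inner = H(a3 91 a1 04 da 00 22 7e) = 53; tag = H(c9 fb cb 6e 53) = 50 ← matches
m3: inner = H(a3 91 a1 04 71 61 73 6f) = 8d; tag = H(c9 fb cb 6e 8d) = 8a

2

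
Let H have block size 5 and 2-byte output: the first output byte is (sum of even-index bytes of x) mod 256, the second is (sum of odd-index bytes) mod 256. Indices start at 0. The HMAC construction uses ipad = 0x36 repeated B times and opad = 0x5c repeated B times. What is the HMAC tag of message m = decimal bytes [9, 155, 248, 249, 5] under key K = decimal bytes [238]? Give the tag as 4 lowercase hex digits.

dc90

Key decimal bytes [238] = ee is 1 byte ≤ B = 5; zero-pad to 5 bytes: K' = ee 00 00 00 00.
K' ⊕ ipad = d8 36 36 36 36.  K' ⊕ opad = b2 5c 5c 5c 5c.
Inner input = (K'⊕ipad) ∥ m = d8 36 36 36 36 ∥ 09 9b f8 f9 05.
Inner hash: even-index sum = 728 mod 256 = 216; odd-index sum = 370 mod 256 = 114 → d8 72.
Outer input = (K'⊕opad) ∥ inner = b2 5c 5c 5c 5c ∥ d8 72.
Outer hash (tag): even-index sum = 476 mod 256 = 220; odd-index sum = 400 mod 256 = 144 → dc 90.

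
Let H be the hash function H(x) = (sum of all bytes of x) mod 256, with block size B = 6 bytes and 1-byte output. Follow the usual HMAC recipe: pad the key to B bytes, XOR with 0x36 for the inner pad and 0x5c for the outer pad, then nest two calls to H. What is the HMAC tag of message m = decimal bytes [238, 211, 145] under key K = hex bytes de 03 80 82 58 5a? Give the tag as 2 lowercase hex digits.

58

Key hex bytes de 03 80 82 58 5a is exactly B = 6 bytes: K' = de 03 80 82 58 5a.
K' ⊕ ipad = e8 35 b6 b4 6e 6c.  K' ⊕ opad = 82 5f dc de 04 06.
Inner input = (K'⊕ipad) ∥ m = e8 35 b6 b4 6e 6c ∥ ee d3 91.
Inner hash: sum = 232+53+182+180+110+108+238+211+145 = 1459; mod 256 = 179 → b3.
Outer input = (K'⊕opad) ∥ inner = 82 5f dc de 04 06 ∥ b3.
Outer hash (tag): sum = 130+95+220+222+4+6+179 = 856; mod 256 = 88 → 58.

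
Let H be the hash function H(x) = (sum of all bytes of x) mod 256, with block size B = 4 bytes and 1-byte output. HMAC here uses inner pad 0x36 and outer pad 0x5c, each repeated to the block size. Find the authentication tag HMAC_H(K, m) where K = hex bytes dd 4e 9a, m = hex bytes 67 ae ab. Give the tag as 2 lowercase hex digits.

ba

Key hex bytes dd 4e 9a is 3 bytes ≤ B = 4; zero-pad to 4 bytes: K' = dd 4e 9a 00.
K' ⊕ ipad = eb 78 ac 36.  K' ⊕ opad = 81 12 c6 5c.
Inner input = (K'⊕ipad) ∥ m = eb 78 ac 36 ∥ 67 ae ab.
Inner hash: sum = 235+120+172+54+103+174+171 = 1029; mod 256 = 5 → 05.
Outer input = (K'⊕opad) ∥ inner = 81 12 c6 5c ∥ 05.
Outer hash (tag): sum = 129+18+198+92+5 = 442; mod 256 = 186 → ba.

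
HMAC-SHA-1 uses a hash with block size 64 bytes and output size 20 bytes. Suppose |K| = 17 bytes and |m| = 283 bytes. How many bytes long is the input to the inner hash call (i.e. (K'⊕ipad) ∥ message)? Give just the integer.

347

Key is 17 ≤ 64 bytes, zero-padded: |K'| = 64.
Inner input = (K'⊕ipad) ∥ m → 64 + 283 = 347 bytes.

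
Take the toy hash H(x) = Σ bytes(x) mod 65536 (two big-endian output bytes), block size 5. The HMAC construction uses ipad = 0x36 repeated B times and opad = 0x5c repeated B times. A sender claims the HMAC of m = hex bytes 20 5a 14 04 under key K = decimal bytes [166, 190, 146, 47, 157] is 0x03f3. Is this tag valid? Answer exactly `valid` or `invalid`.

Key decimal bytes [166, 190, 146, 47, 157] = a6 be 92 2f 9d is exactly B = 5 bytes: K' = a6 be 92 2f 9d.
K' ⊕ ipad = 90 88 a4 19 ab; K' ⊕ opad = fa e2 ce 73 c1.
Inner hash: sum = 144+136+164+25+171+32+90+20+4 = 786 → 03 12.
Outer hash (recomputed tag): sum = 250+226+206+115+193+3+18 = 1011 → 03 f3.
Recomputed tag = 03f3; claimed = 03f3 → match.

valid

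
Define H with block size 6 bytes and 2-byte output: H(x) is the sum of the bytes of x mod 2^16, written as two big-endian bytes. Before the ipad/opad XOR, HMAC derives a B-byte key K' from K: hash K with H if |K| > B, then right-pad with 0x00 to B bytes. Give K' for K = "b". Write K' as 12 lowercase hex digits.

Key "b" = 62 is 1 byte ≤ B = 6; zero-pad to 6 bytes: K' = 62 00 00 00 00 00.

620000000000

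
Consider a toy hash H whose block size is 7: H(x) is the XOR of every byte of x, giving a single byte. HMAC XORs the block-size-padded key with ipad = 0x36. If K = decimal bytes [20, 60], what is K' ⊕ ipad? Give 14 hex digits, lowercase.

Key decimal bytes [20, 60] = 14 3c is 2 bytes ≤ B = 7; zero-pad to 7 bytes: K' = 14 3c 00 00 00 00 00.
XOR each byte with 0x36: 14⊕36=22, 3c⊕36=0a, 00⊕36=36, 00⊕36=36, 00⊕36=36, 00⊕36=36, 00⊕36=36.

220a3636363636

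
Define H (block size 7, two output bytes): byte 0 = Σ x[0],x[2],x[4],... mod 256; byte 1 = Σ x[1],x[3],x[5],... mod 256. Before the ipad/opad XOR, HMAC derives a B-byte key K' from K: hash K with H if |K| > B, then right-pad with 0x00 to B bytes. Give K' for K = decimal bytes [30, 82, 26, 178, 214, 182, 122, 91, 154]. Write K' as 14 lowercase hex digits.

|K| = 9 > B = 7, so first hash the key.
H(K): even-index sum = 546 mod 256 = 34; odd-index sum = 533 mod 256 = 21 → 22 15.
Zero-pad H(K) = 22 15 to 7 bytes: K' = 22 15 00 00 00 00 00.

22150000000000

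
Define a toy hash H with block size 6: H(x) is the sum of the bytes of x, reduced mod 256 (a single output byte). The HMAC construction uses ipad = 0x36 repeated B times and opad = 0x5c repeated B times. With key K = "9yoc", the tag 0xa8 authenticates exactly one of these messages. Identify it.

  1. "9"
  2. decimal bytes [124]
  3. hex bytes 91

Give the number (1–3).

2

Key "9yoc" = 39 79 6f 63 is 4 bytes ≤ B = 6; zero-pad to 6 bytes: K' = 39 79 6f 63 00 00.
K' ⊕ ipad = 0f 4f 59 55 36 36; K' ⊕ opad = 65 25 33 3f 5c 5c.
m1: inner = H(0f 4f 59 55 36 36 39) = b1; tag = H(65 25 33 3f 5c 5c b1) = 65
m2: inner = H(0f 4f 59 55 36 36 7c) = f4; tag = H(65 25 33 3f 5c 5c f4) = a8 ← matches
m3: inner = H(0f 4f 59 55 36 36 91) = 09; tag = H(65 25 33 3f 5c 5c 09) = bd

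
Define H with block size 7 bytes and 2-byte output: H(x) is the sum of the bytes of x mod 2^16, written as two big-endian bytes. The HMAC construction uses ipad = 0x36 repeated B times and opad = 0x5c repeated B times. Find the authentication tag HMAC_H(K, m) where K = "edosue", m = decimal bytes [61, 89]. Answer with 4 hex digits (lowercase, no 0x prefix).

0238

Key "edosue" = 65 64 6f 73 75 65 is 6 bytes ≤ B = 7; zero-pad to 7 bytes: K' = 65 64 6f 73 75 65 00.
K' ⊕ ipad = 53 52 59 45 43 53 36.  K' ⊕ opad = 39 38 33 2f 29 39 5c.
Inner input = (K'⊕ipad) ∥ m = 53 52 59 45 43 53 36 ∥ 3d 59.
Inner hash: sum = 83+82+89+69+67+83+54+61+89 = 677 → 02 a5.
Outer input = (K'⊕opad) ∥ inner = 39 38 33 2f 29 39 5c ∥ 02 a5.
Outer hash (tag): sum = 57+56+51+47+41+57+92+2+165 = 568 → 02 38.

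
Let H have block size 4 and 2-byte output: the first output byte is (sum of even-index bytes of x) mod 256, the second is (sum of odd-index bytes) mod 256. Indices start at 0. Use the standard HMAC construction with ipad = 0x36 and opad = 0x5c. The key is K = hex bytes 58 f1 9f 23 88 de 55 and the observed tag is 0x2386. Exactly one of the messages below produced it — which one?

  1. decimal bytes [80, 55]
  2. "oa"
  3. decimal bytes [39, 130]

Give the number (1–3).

Key hex bytes 58 f1 9f 23 88 de 55 is 7 bytes > B = 4, so hash it first: H(key) = d4 f2, then zero-pad to 4 bytes: K' = d4 f2 00 00.
K' ⊕ ipad = e2 c4 36 36; K' ⊕ opad = 88 ae 5c 5c.
m1: inner = H(e2 c4 36 36 50 37) = 68 31; tag = H(88 ae 5c 5c 68 31) = 4c3b
m2: inner = H(e2 c4 36 36 6f 61) = 87 5b; tag = H(88 ae 5c 5c 87 5b) = 6b65
m3: inner = H(e2 c4 36 36 27 82) = 3f 7c; tag = H(88 ae 5c 5c 3f 7c) = 2386 ← matches

3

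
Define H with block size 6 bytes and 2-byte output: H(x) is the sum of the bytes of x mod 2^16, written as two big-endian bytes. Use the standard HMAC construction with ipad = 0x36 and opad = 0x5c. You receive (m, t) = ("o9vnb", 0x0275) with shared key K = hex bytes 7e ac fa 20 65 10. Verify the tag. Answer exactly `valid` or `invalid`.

Key hex bytes 7e ac fa 20 65 10 is exactly B = 6 bytes: K' = 7e ac fa 20 65 10.
K' ⊕ ipad = 48 9a cc 16 53 26; K' ⊕ opad = 22 f0 a6 7c 39 4c.
Inner hash: sum = 72+154+204+22+83+38+111+57+118+110+98 = 1067 → 04 2b.
Outer hash (recomputed tag): sum = 34+240+166+124+57+76+4+43 = 744 → 02 e8.
Recomputed tag = 02e8; claimed = 0275 → mismatch.

invalid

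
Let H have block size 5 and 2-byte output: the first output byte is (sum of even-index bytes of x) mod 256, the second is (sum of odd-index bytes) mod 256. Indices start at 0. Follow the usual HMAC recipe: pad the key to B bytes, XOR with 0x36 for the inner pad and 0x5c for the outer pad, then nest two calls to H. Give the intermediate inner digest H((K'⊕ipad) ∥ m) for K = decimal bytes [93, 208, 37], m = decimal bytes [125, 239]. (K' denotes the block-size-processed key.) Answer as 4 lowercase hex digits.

Key decimal bytes [93, 208, 37] = 5d d0 25 is 3 bytes ≤ B = 5; zero-pad to 5 bytes: K' = 5d d0 25 00 00.
K' ⊕ ipad = 6b e6 13 36 36.
Inner input = 6b e6 13 36 36 ∥ 7d ef.
Inner hash: even-index sum = 419 mod 256 = 163; odd-index sum = 409 mod 256 = 153 → a3 99.

a399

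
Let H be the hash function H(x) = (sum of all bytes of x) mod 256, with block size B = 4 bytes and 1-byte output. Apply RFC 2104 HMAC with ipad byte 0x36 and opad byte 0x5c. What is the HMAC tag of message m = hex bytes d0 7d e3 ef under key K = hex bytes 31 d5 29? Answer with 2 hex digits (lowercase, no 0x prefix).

Key hex bytes 31 d5 29 is 3 bytes ≤ B = 4; zero-pad to 4 bytes: K' = 31 d5 29 00.
K' ⊕ ipad = 07 e3 1f 36.  K' ⊕ opad = 6d 89 75 5c.
Inner input = (K'⊕ipad) ∥ m = 07 e3 1f 36 ∥ d0 7d e3 ef.
Inner hash: sum = 7+227+31+54+208+125+227+239 = 1118; mod 256 = 94 → 5e.
Outer input = (K'⊕opad) ∥ inner = 6d 89 75 5c ∥ 5e.
Outer hash (tag): sum = 109+137+117+92+94 = 549; mod 256 = 37 → 25.

25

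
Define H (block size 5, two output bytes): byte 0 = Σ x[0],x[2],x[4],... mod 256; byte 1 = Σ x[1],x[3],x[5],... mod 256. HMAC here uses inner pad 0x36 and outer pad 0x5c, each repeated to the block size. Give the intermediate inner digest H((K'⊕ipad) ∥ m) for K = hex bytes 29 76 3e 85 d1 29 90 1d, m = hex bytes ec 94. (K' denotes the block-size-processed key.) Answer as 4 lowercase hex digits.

Key hex bytes 29 76 3e 85 d1 29 90 1d is 8 bytes > B = 5, so hash it first: H(key) = c8 41, then zero-pad to 5 bytes: K' = c8 41 00 00 00.
K' ⊕ ipad = fe 77 36 36 36.
Inner input = fe 77 36 36 36 ∥ ec 94.
Inner hash: even-index sum = 510 mod 256 = 254; odd-index sum = 409 mod 256 = 153 → fe 99.

fe99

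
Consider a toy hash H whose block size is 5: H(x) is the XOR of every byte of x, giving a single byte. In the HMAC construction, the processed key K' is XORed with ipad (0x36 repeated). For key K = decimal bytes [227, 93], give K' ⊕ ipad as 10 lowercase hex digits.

Key decimal bytes [227, 93] = e3 5d is 2 bytes ≤ B = 5; zero-pad to 5 bytes: K' = e3 5d 00 00 00.
XOR each byte with 0x36: e3⊕36=d5, 5d⊕36=6b, 00⊕36=36, 00⊕36=36, 00⊕36=36.

d56b363636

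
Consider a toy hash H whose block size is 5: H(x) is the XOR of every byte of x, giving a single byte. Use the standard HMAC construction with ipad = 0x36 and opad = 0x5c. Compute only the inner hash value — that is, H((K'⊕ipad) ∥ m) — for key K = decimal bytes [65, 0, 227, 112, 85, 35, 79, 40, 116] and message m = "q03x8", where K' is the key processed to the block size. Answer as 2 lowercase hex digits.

b3

Key decimal bytes [65, 0, 227, 112, 85, 35, 79, 40, 116] = 41 00 e3 70 55 23 4f 28 74 is 9 bytes > B = 5, so hash it first: H(key) = b7, then zero-pad to 5 bytes: K' = b7 00 00 00 00.
K' ⊕ ipad = 81 36 36 36 36.
Inner input = 81 36 36 36 36 ∥ 71 30 33 78 38.
Inner hash: XOR 81⊕36⊕36⊕36⊕36⊕71⊕30⊕33⊕78⊕38 = b3.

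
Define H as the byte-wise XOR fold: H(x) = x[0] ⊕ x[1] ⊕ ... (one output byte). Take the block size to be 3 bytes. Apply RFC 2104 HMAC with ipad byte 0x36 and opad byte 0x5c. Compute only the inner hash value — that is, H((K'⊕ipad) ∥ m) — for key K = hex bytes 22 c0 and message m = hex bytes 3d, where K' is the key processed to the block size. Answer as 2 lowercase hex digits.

e9

Key hex bytes 22 c0 is 2 bytes ≤ B = 3; zero-pad to 3 bytes: K' = 22 c0 00.
K' ⊕ ipad = 14 f6 36.
Inner input = 14 f6 36 ∥ 3d.
Inner hash: XOR 14⊕f6⊕36⊕3d = e9.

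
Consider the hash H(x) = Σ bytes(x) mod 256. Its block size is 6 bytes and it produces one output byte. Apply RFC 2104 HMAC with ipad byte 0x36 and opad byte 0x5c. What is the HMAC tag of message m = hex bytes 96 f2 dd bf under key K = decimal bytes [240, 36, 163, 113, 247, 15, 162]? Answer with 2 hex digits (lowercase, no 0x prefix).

Key decimal bytes [240, 36, 163, 113, 247, 15, 162] = f0 24 a3 71 f7 0f a2 is 7 bytes > B = 6, so hash it first: H(key) = d0, then zero-pad to 6 bytes: K' = d0 00 00 00 00 00.
K' ⊕ ipad = e6 36 36 36 36 36.  K' ⊕ opad = 8c 5c 5c 5c 5c 5c.
Inner input = (K'⊕ipad) ∥ m = e6 36 36 36 36 36 ∥ 96 f2 dd bf.
Inner hash: sum = 230+54+54+54+54+54+150+242+221+191 = 1304; mod 256 = 24 → 18.
Outer input = (K'⊕opad) ∥ inner = 8c 5c 5c 5c 5c 5c ∥ 18.
Outer hash (tag): sum = 140+92+92+92+92+92+24 = 624; mod 256 = 112 → 70.

70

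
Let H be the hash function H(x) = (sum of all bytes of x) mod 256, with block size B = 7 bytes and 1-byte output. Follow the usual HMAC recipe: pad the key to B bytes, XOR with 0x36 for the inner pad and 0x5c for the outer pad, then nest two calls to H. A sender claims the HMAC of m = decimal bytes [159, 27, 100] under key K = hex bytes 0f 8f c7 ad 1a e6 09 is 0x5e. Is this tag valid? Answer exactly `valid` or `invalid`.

Key hex bytes 0f 8f c7 ad 1a e6 09 is exactly B = 7 bytes: K' = 0f 8f c7 ad 1a e6 09.
K' ⊕ ipad = 39 b9 f1 9b 2c d0 3f; K' ⊕ opad = 53 d3 9b f1 46 ba 55.
Inner hash: sum = 57+185+241+155+44+208+63+159+27+100 = 1239; mod 256 = 215 → d7.
Outer hash (recomputed tag): sum = 83+211+155+241+70+186+85+215 = 1246; mod 256 = 222 → de.
Recomputed tag = de; claimed = 5e → mismatch.

invalid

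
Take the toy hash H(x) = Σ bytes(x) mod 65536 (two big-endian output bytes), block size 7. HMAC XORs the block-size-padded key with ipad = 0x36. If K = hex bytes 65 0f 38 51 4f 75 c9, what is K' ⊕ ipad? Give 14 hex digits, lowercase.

Key hex bytes 65 0f 38 51 4f 75 c9 is exactly B = 7 bytes: K' = 65 0f 38 51 4f 75 c9.
XOR each byte with 0x36: 65⊕36=53, 0f⊕36=39, 38⊕36=0e, 51⊕36=67, 4f⊕36=79, 75⊕36=43, c9⊕36=ff.

53390e677943ff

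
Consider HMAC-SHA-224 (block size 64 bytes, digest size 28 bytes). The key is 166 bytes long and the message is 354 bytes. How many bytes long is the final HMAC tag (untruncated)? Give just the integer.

The tag is one SHA-224 digest: 28 bytes.

28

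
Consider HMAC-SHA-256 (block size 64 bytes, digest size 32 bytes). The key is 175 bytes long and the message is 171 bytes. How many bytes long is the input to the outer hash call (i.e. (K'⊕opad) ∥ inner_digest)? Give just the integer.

Key is 175 > 64 bytes, so it is hashed to 32 bytes then zero-padded to 64: |K'| = 64.
Outer input = (K'⊕opad) ∥ H(inner) → 64 + 32 = 96 bytes.

96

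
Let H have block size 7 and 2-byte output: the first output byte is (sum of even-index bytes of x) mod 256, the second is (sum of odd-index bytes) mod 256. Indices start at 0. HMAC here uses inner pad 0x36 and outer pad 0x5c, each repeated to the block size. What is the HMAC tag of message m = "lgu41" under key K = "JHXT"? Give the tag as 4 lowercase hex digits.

Key "JHXT" = 4a 48 58 54 is 4 bytes ≤ B = 7; zero-pad to 7 bytes: K' = 4a 48 58 54 00 00 00.
K' ⊕ ipad = 7c 7e 6e 62 36 36 36.  K' ⊕ opad = 16 14 04 08 5c 5c 5c.
Inner input = (K'⊕ipad) ∥ m = 7c 7e 6e 62 36 36 36 ∥ 6c 67 75 34 31.
Inner hash: even-index sum = 497 mod 256 = 241; odd-index sum = 552 mod 256 = 40 → f1 28.
Outer input = (K'⊕opad) ∥ inner = 16 14 04 08 5c 5c 5c ∥ f1 28.
Outer hash (tag): even-index sum = 250 mod 256 = 250; odd-index sum = 361 mod 256 = 105 → fa 69.

fa69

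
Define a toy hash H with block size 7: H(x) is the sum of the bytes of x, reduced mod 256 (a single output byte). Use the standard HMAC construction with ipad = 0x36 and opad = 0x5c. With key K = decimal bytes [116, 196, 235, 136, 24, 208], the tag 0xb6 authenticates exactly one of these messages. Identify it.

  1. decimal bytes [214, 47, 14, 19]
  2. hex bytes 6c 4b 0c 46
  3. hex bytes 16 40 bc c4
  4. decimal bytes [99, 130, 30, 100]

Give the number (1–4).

Key decimal bytes [116, 196, 235, 136, 24, 208] = 74 c4 eb 88 18 d0 is 6 bytes ≤ B = 7; zero-pad to 7 bytes: K' = 74 c4 eb 88 18 d0 00.
K' ⊕ ipad = 42 f2 dd be 2e e6 36; K' ⊕ opad = 28 98 b7 d4 44 8c 5c.
m1: inner = H(42 f2 dd be 2e e6 36 d6 2f 0e 13) = 3f; tag = H(28 98 b7 d4 44 8c 5c 3f) = b6 ← matches
m2: inner = H(42 f2 dd be 2e e6 36 6c 4b 0c 46) = 22; tag = H(28 98 b7 d4 44 8c 5c 22) = 99
m3: inner = H(42 f2 dd be 2e e6 36 16 40 bc c4) = ef; tag = H(28 98 b7 d4 44 8c 5c ef) = 66
m4: inner = H(42 f2 dd be 2e e6 36 63 82 1e 64) = 80; tag = H(28 98 b7 d4 44 8c 5c 80) = f7

1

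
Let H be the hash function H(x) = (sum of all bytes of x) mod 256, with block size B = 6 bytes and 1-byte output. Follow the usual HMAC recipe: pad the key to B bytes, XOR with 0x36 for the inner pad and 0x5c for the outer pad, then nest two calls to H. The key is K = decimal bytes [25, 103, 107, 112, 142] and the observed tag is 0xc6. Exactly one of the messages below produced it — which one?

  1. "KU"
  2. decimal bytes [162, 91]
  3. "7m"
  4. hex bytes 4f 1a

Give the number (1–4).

Key decimal bytes [25, 103, 107, 112, 142] = 19 67 6b 70 8e is 5 bytes ≤ B = 6; zero-pad to 6 bytes: K' = 19 67 6b 70 8e 00.
K' ⊕ ipad = 2f 51 5d 46 b8 36; K' ⊕ opad = 45 3b 37 2c d2 5c.
m1: inner = H(2f 51 5d 46 b8 36 4b 55) = b1; tag = H(45 3b 37 2c d2 5c b1) = c2
m2: inner = H(2f 51 5d 46 b8 36 a2 5b) = 0e; tag = H(45 3b 37 2c d2 5c 0e) = 1f
m3: inner = H(2f 51 5d 46 b8 36 37 6d) = b5; tag = H(45 3b 37 2c d2 5c b5) = c6 ← matches
m4: inner = H(2f 51 5d 46 b8 36 4f 1a) = 7a; tag = H(45 3b 37 2c d2 5c 7a) = 8b

3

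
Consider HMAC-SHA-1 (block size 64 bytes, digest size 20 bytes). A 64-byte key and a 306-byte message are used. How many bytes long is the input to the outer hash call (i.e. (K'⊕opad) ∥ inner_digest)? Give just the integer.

Key is 64 ≤ 64 bytes, zero-padded: |K'| = 64.
Outer input = (K'⊕opad) ∥ H(inner) → 64 + 20 = 84 bytes.

84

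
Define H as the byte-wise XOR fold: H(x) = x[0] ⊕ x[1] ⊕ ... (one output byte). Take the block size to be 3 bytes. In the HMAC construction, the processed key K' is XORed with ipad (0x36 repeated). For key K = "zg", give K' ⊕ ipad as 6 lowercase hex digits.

4c5136

Key "zg" = 7a 67 is 2 bytes ≤ B = 3; zero-pad to 3 bytes: K' = 7a 67 00.
XOR each byte with 0x36: 7a⊕36=4c, 67⊕36=51, 00⊕36=36.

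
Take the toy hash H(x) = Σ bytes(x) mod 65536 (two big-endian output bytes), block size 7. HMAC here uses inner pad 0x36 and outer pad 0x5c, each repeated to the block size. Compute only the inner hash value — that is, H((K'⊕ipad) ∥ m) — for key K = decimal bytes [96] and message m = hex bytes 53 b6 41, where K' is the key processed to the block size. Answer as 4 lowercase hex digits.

Key decimal bytes [96] = 60 is 1 byte ≤ B = 7; zero-pad to 7 bytes: K' = 60 00 00 00 00 00 00.
K' ⊕ ipad = 56 36 36 36 36 36 36.
Inner input = 56 36 36 36 36 36 36 ∥ 53 b6 41.
Inner hash: sum = 86+54+54+54+54+54+54+83+182+65 = 740 → 02 e4.

02e4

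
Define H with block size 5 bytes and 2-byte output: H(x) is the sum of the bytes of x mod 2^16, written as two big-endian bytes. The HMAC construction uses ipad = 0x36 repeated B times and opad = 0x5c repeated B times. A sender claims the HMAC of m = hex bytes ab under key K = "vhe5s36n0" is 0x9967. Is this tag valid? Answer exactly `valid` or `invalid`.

invalid

Key "vhe5s36n0" = 76 68 65 35 73 33 36 6e 30 is 9 bytes > B = 5, so hash it first: H(key) = 02 f2, then zero-pad to 5 bytes: K' = 02 f2 00 00 00.
K' ⊕ ipad = 34 c4 36 36 36; K' ⊕ opad = 5e ae 5c 5c 5c.
Inner hash: sum = 52+196+54+54+54+171 = 581 → 02 45.
Outer hash (recomputed tag): sum = 94+174+92+92+92+2+69 = 615 → 02 67.
Recomputed tag = 0267; claimed = 9967 → mismatch.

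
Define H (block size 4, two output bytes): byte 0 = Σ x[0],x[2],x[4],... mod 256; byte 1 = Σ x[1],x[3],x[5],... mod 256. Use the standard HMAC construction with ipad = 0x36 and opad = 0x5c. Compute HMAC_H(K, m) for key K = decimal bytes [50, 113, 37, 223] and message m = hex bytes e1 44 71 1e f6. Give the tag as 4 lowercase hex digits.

Key decimal bytes [50, 113, 37, 223] = 32 71 25 df is exactly B = 4 bytes: K' = 32 71 25 df.
K' ⊕ ipad = 04 47 13 e9.  K' ⊕ opad = 6e 2d 79 83.
Inner input = (K'⊕ipad) ∥ m = 04 47 13 e9 ∥ e1 44 71 1e f6.
Inner hash: even-index sum = 607 mod 256 = 95; odd-index sum = 402 mod 256 = 146 → 5f 92.
Outer input = (K'⊕opad) ∥ inner = 6e 2d 79 83 ∥ 5f 92.
Outer hash (tag): even-index sum = 326 mod 256 = 70; odd-index sum = 322 mod 256 = 66 → 46 42.

4642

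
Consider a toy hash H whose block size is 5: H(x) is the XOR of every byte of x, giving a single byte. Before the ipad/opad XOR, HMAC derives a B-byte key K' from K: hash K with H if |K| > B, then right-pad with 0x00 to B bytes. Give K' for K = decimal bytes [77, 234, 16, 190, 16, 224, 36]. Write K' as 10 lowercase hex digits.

dd00000000

|K| = 7 > B = 5, so first hash the key.
H(K): XOR 4d⊕ea⊕10⊕be⊕10⊕e0⊕24 = dd.
Zero-pad H(K) = dd to 5 bytes: K' = dd 00 00 00 00.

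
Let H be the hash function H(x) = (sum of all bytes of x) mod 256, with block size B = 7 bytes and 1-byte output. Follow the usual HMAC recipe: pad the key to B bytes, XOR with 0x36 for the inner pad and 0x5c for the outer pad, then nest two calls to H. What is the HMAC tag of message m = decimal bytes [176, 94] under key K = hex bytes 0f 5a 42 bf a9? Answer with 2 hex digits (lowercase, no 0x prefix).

Key hex bytes 0f 5a 42 bf a9 is 5 bytes ≤ B = 7; zero-pad to 7 bytes: K' = 0f 5a 42 bf a9 00 00.
K' ⊕ ipad = 39 6c 74 89 9f 36 36.  K' ⊕ opad = 53 06 1e e3 f5 5c 5c.
Inner input = (K'⊕ipad) ∥ m = 39 6c 74 89 9f 36 36 ∥ b0 5e.
Inner hash: sum = 57+108+116+137+159+54+54+176+94 = 955; mod 256 = 187 → bb.
Outer input = (K'⊕opad) ∥ inner = 53 06 1e e3 f5 5c 5c ∥ bb.
Outer hash (tag): sum = 83+6+30+227+245+92+92+187 = 962; mod 256 = 194 → c2.

c2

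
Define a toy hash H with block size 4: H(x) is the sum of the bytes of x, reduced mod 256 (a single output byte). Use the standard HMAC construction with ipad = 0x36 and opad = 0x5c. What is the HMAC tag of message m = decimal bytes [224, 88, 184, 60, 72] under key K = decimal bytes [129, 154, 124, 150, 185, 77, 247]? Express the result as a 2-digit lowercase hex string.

bc

Key decimal bytes [129, 154, 124, 150, 185, 77, 247] = 81 9a 7c 96 b9 4d f7 is 7 bytes > B = 4, so hash it first: H(key) = 2a, then zero-pad to 4 bytes: K' = 2a 00 00 00.
K' ⊕ ipad = 1c 36 36 36.  K' ⊕ opad = 76 5c 5c 5c.
Inner input = (K'⊕ipad) ∥ m = 1c 36 36 36 ∥ e0 58 b8 3c 48.
Inner hash: sum = 28+54+54+54+224+88+184+60+72 = 818; mod 256 = 50 → 32.
Outer input = (K'⊕opad) ∥ inner = 76 5c 5c 5c ∥ 32.
Outer hash (tag): sum = 118+92+92+92+50 = 444; mod 256 = 188 → bc.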